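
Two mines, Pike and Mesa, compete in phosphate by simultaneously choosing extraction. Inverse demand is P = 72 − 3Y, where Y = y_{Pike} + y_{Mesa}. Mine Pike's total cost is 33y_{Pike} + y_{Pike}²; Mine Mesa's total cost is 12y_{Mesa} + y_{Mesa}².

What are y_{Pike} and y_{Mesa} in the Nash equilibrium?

Mine Pike's profit: π = y_{Pike}(72 − 3(y_{Pike} + y_{Mesa})) − 33y_{Pike} − y_{Pike}².
∂π/∂y_{Pike} = 39 − 8y_{Pike} − 3y_{Mesa} = 0, so y_{Pike} = 4.875 − 0.375y_{Mesa}.
By the same steps for Mesa: y_{Mesa} = 7.5 − 0.375y_{Pike}.
Substituting the second reaction function into the first: y_{Pike} = 4.875 − 0.375(7.5 − 0.375y_{Pike}), which gives (55/64)y_{Pike} = 2.0625 ⇒ y_{Pike} = 2.4.
Then y_{Mesa} = 7.5 − 0.375·2.4 = 6.6.

2.4, 6.6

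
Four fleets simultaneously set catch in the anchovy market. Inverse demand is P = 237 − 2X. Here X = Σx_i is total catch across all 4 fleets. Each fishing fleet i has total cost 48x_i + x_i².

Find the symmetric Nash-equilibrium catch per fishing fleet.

15.75

A representative fishing fleet's profit is π_i = x_i(237 − 2X) − 48x_i − x_i², with X = x_i + Σ_{j≠i} x_j.
First-order condition: 189 − 6x_i − 2Σ_{j≠i} x_j = 0.
In a symmetric equilibrium every fishing fleet chooses the same x, so Σ_{j≠i} x_j = 3x. The condition becomes 189 − 12x = 0, giving x = 189/12 = 15.75.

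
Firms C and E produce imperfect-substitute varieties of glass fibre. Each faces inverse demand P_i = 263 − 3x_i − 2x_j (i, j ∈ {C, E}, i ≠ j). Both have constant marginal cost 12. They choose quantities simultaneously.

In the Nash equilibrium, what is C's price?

106.125

Firm C's profit: π = x_C(263 − 3x_C − 2x_E) − 12x_C.
∂π/∂x_C = 251 − 6x_C − 2x_E = 0 ⇒ x_C = 251/6 − (1/3)x_E.
Setting x_C = x_E in the reaction function: x_C = 251/6 − (1/3)x_C, so x_C = (251/6) / (4/3) = 31.375.
P_C = 263 − 3·31.375 − 2·31.375 = 106.125.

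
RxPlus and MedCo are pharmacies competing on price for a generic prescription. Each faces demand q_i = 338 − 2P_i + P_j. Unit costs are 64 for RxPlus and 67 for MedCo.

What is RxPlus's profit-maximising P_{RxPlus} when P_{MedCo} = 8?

RxPlus's profit: π = (P_{RxPlus} − 64)(338 − 2P_{RxPlus} + P_{MedCo}).
∂π/∂P_{RxPlus} = 466 − 4P_{RxPlus} + P_{MedCo} = 0 ⇒ P_{RxPlus} = 116.5 + 0.25P_{MedCo}.
At P_{MedCo} = 8: P_{RxPlus} = 116.5 + 0.25·8 = 118.5.

118.5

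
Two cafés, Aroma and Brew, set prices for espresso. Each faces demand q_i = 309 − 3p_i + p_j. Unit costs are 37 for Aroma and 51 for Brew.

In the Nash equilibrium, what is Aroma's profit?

6969.72

Aroma's profit: π = (p_{Aroma} − 37)(309 − 3p_{Aroma} + p_{Brew}).
∂π/∂p_{Aroma} = 420 − 6p_{Aroma} + p_{Brew} = 0 ⇒ p_{Aroma} = 70 + (1/6)p_{Brew}.
Similarly p_{Brew} = 77 + (1/6)p_{Aroma}.
Solving the two reaction functions simultaneously: (1 − (1/6)(1/6))p_{Aroma} = 70 + (1/6)·77, so (35/36)p_{Aroma} = 497/6 and p_{Aroma} = 85.2.
Then p_{Brew} = 77 + (1/6)·85.2 = 91.2.
q_{Aroma} = 309 − 3·85.2 + 91.2 = 144.6.
Profit = (85.2 − 37)·144.6 = 6969.72.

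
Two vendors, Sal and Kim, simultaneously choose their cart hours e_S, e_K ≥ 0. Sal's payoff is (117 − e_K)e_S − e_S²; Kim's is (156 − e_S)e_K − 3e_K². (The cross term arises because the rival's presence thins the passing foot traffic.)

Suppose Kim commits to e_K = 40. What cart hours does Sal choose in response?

38.5

Expanding Sal's payoff: 117e_S − e_Ke_S − e_S².
∂π/∂e_S = 117 − e_K − 2e_S = 0, so e_S = 58.5 − 0.5e_K.
At e_K = 40: e_S = 58.5 − 0.5·40 = 38.5.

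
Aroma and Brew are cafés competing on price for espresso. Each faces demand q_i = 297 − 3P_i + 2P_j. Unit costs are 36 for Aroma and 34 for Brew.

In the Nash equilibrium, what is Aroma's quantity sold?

Aroma's profit: π = (P_{Aroma} − 36)(297 − 3P_{Aroma} + 2P_{Brew}).
∂π/∂P_{Aroma} = 405 − 6P_{Aroma} + 2P_{Brew} = 0 ⇒ P_{Aroma} = 67.5 + (1/3)P_{Brew}.
Similarly P_{Brew} = 66.5 + (1/3)P_{Aroma}.
Solving the two reaction functions simultaneously: (1 − (1/3)(1/3))P_{Aroma} = 67.5 + (1/3)·66.5, so (8/9)P_{Aroma} = 269/3 and P_{Aroma} = 100.875.
Then P_{Brew} = 66.5 + (1/3)·100.875 = 100.125.
q_{Aroma} = 297 − 3·100.875 + 2·100.125 = 194.625.

194.625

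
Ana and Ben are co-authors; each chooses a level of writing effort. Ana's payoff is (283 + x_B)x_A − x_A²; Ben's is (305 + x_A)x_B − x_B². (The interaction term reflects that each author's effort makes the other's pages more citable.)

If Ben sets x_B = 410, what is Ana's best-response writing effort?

346.5

Expanding Ana's payoff: 283x_A + x_Bx_A − x_A².
∂π/∂x_A = 283 + x_B − 2x_A = 0, so x_A = 141.5 + 0.5x_B.
At x_B = 410: x_A = 141.5 + 0.5·410 = 346.5.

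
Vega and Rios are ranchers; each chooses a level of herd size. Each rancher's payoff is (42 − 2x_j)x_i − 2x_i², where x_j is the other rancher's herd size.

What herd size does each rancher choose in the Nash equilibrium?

Vega's payoff is (42 − 2x_R)x_V − 2x_V².
∂π/∂x_V = 42 − 2x_R − 4x_V = 0, so x_V = 10.5 − 0.5x_R.
Setting x_V = x_R in the reaction function: x_V = 10.5 − 0.5x_V, so x_V = 10.5 / 1.5 = 7.

7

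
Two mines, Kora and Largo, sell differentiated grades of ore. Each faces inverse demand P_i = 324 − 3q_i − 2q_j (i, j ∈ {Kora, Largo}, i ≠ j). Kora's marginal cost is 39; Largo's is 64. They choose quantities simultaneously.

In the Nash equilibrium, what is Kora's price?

Mine Kora's profit: π = q_{Kora}(324 − 3q_{Kora} − 2q_{Largo}) − 39q_{Kora}.
∂π/∂q_{Kora} = 285 − 6q_{Kora} − 2q_{Largo} = 0 ⇒ q_{Kora} = 47.5 − (1/3)q_{Largo}.
Similarly q_{Largo} = 130/3 − (1/3)q_{Kora}.
Solving the two reaction functions simultaneously: (1 − (−1/3)(−1/3))q_{Kora} = 47.5 − (1/3)·(130/3), so (8/9)q_{Kora} = 595/18 and q_{Kora} = 37.1875.
Then q_{Largo} = 130/3 − (1/3)·37.1875 = 30.9375.
P_{Kora} = 324 − 3·37.1875 − 2·30.9375 = 150.5625.

150.5625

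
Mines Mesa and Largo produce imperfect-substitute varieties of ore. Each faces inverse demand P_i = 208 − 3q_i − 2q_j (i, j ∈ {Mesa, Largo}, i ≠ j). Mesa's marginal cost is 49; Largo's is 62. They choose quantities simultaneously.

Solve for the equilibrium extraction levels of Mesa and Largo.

Mine Mesa's profit: π = q_{Mesa}(208 − 3q_{Mesa} − 2q_{Largo}) − 49q_{Mesa}.
∂π/∂q_{Mesa} = 159 − 6q_{Mesa} − 2q_{Largo} = 0 ⇒ q_{Mesa} = 26.5 − (1/3)q_{Largo}.
Similarly q_{Largo} = 73/3 − (1/3)q_{Mesa}.
Plugging q_{Largo} into Mesa's best response: q_{Mesa} = 26.5 − (1/3)(73/3 − (1/3)q_{Mesa}) ⇒ (8/9)q_{Mesa} = 331/18, so q_{Mesa} = 20.6875.
Then q_{Largo} = 73/3 − (1/3)·20.6875 = 17.4375.

20.6875, 17.4375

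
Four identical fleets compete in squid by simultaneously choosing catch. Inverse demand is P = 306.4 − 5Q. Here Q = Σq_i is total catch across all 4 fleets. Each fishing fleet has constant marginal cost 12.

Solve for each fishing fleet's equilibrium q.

A representative fishing fleet's profit is π_i = q_i(306.4 − 5Q) − 12q_i, with Q = q_i + Σ_{j≠i} q_j.
First-order condition: 294.4 − 10q_i − 5Σ_{j≠i} q_j = 0.
In a symmetric equilibrium every fishing fleet chooses the same q, so Σ_{j≠i} q_j = 3q. The condition becomes 294.4 − 25q = 0, giving q = 294.4/25 = 11.776.

11.776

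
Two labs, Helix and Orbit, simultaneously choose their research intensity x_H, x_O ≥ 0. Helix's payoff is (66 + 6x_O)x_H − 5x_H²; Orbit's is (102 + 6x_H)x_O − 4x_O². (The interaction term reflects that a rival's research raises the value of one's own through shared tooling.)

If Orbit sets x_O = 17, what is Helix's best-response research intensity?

Expanding Helix's payoff: 66x_H + 6x_Ox_H − 5x_H².
∂π/∂x_H = 66 + 6x_O − 10x_H = 0, so x_H = 6.6 + 0.6x_O.
At x_O = 17: x_H = 6.6 + 0.6·17 = 16.8.

16.8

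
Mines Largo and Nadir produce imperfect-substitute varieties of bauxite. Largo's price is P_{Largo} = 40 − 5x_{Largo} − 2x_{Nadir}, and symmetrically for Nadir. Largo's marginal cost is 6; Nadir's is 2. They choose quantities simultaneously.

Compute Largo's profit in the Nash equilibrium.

Mine Largo's profit: π = x_{Largo}(40 − 5x_{Largo} − 2x_{Nadir}) − 6x_{Largo}.
∂π/∂x_{Largo} = 34 − 10x_{Largo} − 2x_{Nadir} = 0 ⇒ x_{Largo} = 3.4 − 0.2x_{Nadir}.
Similarly x_{Nadir} = 3.8 − 0.2x_{Largo}.
Plugging x_{Nadir} into Largo's best response: x_{Largo} = 3.4 − 0.2(3.8 − 0.2x_{Largo}) ⇒ 0.96x_{Largo} = 2.64, so x_{Largo} = 2.75.
Then x_{Nadir} = 3.8 − 0.2·2.75 = 3.25.
P_{Largo} = 40 − 5·2.75 − 2·3.25 = 19.75.
Profit = (19.75 − 6)·2.75 = 37.8125.

37.8125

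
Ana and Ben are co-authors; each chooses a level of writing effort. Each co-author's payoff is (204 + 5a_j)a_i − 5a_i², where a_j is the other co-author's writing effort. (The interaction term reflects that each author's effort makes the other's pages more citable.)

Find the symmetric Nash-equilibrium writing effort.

40.8

Ana's payoff is (204 + 5a_B)a_A − 5a_A².
∂π/∂a_A = 204 + 5a_B − 10a_A = 0, so a_A = 20.4 + 0.5a_B.
Setting a_A = a_B in the reaction function: a_A = 20.4 + 0.5a_A, so a_A = 20.4 / 0.5 = 40.8.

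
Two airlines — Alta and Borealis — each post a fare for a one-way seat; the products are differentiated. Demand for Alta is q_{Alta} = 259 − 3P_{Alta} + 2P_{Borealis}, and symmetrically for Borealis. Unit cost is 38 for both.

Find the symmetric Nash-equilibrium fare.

Alta's profit: π = (P_{Alta} − 38)(259 − 3P_{Alta} + 2P_{Borealis}).
∂π/∂P_{Alta} = 373 − 6P_{Alta} + 2P_{Borealis} = 0 ⇒ P_{Alta} = 373/6 + (1/3)P_{Borealis}.
The game is symmetric, so in equilibrium P_{Borealis} = P_{Alta}: the reaction function gives (2/3)P_{Alta} = 373/6, hence P_{Alta} = 93.25.

93.25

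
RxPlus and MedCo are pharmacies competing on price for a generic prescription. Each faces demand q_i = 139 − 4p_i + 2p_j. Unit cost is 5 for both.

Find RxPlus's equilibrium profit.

RxPlus's profit: π = (p_{RxPlus} − 5)(139 − 4p_{RxPlus} + 2p_{MedCo}).
∂π/∂p_{RxPlus} = 159 − 8p_{RxPlus} + 2p_{MedCo} = 0 ⇒ p_{RxPlus} = 19.875 + 0.25p_{MedCo}.
Setting p_{RxPlus} = p_{MedCo} in the reaction function: p_{RxPlus} = 19.875 + 0.25p_{RxPlus}, so p_{RxPlus} = 19.875 / 0.75 = 26.5.
q_{RxPlus} = 139 − 4·26.5 + 2·26.5 = 86.
Profit = (26.5 − 5)·86 = 1849.

1849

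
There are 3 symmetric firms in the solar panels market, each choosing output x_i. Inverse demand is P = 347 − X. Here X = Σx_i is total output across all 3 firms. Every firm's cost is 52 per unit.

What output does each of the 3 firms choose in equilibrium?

A representative firm's profit is π_i = x_i(347 − X) − 52x_i, with X = x_i + Σ_{j≠i} x_j.
First-order condition: 295 − 2x_i − Σ_{j≠i} x_j = 0.
With identical firms, set every x_j = x: then 295 − 2x − 2x = 0, i.e. x = 295/4 = 73.75.

73.75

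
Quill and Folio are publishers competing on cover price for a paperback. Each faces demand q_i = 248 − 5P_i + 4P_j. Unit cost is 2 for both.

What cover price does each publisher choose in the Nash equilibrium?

43

Quill's profit: π = (P_{Quill} − 2)(248 − 5P_{Quill} + 4P_{Folio}).
∂π/∂P_{Quill} = 258 − 10P_{Quill} + 4P_{Folio} = 0 ⇒ P_{Quill} = 25.8 + 0.4P_{Folio}.
The game is symmetric, so in equilibrium P_{Folio} = P_{Quill}: the reaction function gives 0.6P_{Quill} = 25.8, hence P_{Quill} = 43.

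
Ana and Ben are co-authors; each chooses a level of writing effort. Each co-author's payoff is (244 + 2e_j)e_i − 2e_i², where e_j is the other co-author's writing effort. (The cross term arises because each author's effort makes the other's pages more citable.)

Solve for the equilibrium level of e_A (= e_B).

Ana's payoff is (244 + 2e_B)e_A − 2e_A².
∂π/∂e_A = 244 + 2e_B − 4e_A = 0, so e_A = 61 + 0.5e_B.
By symmetry e_B = e_A; substituting into the reaction function, 0.5e_A = 61 and e_A = 122.

122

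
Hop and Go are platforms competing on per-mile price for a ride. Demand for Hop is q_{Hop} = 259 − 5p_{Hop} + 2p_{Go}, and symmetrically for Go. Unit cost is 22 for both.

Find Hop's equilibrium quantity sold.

120.625

Hop's profit: π = (p_{Hop} − 22)(259 − 5p_{Hop} + 2p_{Go}).
∂π/∂p_{Hop} = 369 − 10p_{Hop} + 2p_{Go} = 0 ⇒ p_{Hop} = 36.9 + 0.2p_{Go}.
Setting p_{Hop} = p_{Go} in the reaction function: p_{Hop} = 36.9 + 0.2p_{Hop}, so p_{Hop} = 36.9 / 0.8 = 46.125.
q_{Hop} = 259 − 5·46.125 + 2·46.125 = 120.625.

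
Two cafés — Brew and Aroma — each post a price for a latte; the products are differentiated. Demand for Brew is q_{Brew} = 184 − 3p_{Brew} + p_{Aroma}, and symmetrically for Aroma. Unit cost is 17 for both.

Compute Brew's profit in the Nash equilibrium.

2700

Brew's profit: π = (p_{Brew} − 17)(184 − 3p_{Brew} + p_{Aroma}).
∂π/∂p_{Brew} = 235 − 6p_{Brew} + p_{Aroma} = 0 ⇒ p_{Brew} = 235/6 + (1/6)p_{Aroma}.
By symmetry p_{Aroma} = p_{Brew}; substituting into the reaction function, (5/6)p_{Brew} = 235/6 and p_{Brew} = 47.
q_{Brew} = 184 − 3·47 + 47 = 90.
Profit = (47 − 17)·90 = 2700.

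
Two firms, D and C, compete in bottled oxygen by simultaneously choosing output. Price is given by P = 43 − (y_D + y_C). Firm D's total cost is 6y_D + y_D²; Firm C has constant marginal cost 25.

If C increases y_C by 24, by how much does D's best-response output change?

Firm D's profit: π = y_D(43 − (y_D + y_C)) − 6y_D − y_D².
∂π/∂y_D = 37 − 4y_D − y_C = 0, so y_D = 9.25 − 0.25y_C.
The reaction-function slope is −0.25, so a 24-unit rise in y_C moves y_D by −0.25 × 24 = −6. D's best response falls — the actions are strategic substitutes.

-6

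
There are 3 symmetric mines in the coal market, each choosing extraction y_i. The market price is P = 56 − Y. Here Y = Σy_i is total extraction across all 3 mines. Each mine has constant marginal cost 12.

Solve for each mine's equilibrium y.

A representative mine's profit is π_i = y_i(56 − Y) − 12y_i, with Y = y_i + Σ_{j≠i} y_j.
First-order condition: 44 − 2y_i − Σ_{j≠i} y_j = 0.
Imposing symmetry (y_j = y for all j) turns Σ_{j≠i} y_j into 2y, so 44 = 4y and y = 11.

11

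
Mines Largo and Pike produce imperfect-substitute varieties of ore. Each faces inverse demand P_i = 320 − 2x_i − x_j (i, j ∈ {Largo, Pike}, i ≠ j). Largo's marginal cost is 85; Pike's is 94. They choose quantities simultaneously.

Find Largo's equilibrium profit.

Mine Largo's profit: π = x_{Largo}(320 − 2x_{Largo} − x_{Pike}) − 85x_{Largo}.
∂π/∂x_{Largo} = 235 − 4x_{Largo} − x_{Pike} = 0 ⇒ x_{Largo} = 58.75 − 0.25x_{Pike}.
Similarly x_{Pike} = 56.5 − 0.25x_{Largo}.
Substituting the second reaction function into the first: x_{Largo} = 58.75 − 0.25(56.5 − 0.25x_{Largo}), which gives 0.9375x_{Largo} = 44.625 ⇒ x_{Largo} = 47.6.
Then x_{Pike} = 56.5 − 0.25·47.6 = 44.6.
P_{Largo} = 320 − 2·47.6 − 44.6 = 180.2.
Profit = (180.2 − 85)·47.6 = 4531.52.

4531.52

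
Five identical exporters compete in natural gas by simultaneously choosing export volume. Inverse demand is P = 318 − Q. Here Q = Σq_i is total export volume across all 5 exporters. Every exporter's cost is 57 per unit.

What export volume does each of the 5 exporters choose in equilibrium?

A representative exporter's profit is π_i = q_i(318 − Q) − 57q_i, with Q = q_i + Σ_{j≠i} q_j.
First-order condition: 261 − 2q_i − Σ_{j≠i} q_j = 0.
With identical exporters, set every q_j = q: then 261 − 2q − 4q = 0, i.e. q = 261/6 = 43.5.

43.5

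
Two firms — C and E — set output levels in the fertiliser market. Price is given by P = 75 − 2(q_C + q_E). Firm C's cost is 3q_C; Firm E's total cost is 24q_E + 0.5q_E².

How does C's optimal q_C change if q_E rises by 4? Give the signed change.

Firm C's profit: π = q_C(75 − 2(q_C + q_E)) − 3q_C.
∂π/∂q_C = 72 − 4q_C − 2q_E = 0, so q_C = 18 − 0.5q_E.
The reaction-function slope is −0.5, so a 4-unit rise in q_E moves q_C by −0.5 × 4 = −2. C's best response falls — the actions are strategic substitutes.

-2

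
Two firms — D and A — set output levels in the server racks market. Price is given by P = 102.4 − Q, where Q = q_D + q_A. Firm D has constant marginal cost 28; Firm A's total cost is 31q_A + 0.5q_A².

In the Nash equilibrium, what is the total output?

44.04

Firm D's profit: π = q_D(102.4 − (q_D + q_A)) − 28q_D.
∂π/∂q_D = 74.4 − 2q_D − q_A = 0, so q_D = 37.2 − 0.5q_A.
For A: ∂π/∂q_A = 71.4 − 3q_A − q_D = 0 ⇒ q_A = 23.8 − (1/3)q_D.
Solving the two reaction functions simultaneously: (1 − (−0.5)(−1/3))q_D = 37.2 − 0.5·23.8, so (5/6)q_D = 25.3 and q_D = 30.36.
Then q_A = 23.8 − (1/3)·30.36 = 13.68.
Total output: 30.36 + 13.68 = 44.04.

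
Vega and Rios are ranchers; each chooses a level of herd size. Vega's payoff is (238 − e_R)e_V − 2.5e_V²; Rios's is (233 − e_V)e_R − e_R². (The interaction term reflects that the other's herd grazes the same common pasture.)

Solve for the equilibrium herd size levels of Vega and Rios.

27, 103

Expanding Vega's payoff: 238e_V − e_Re_V − 2.5e_V².
∂π/∂e_V = 238 − e_R − 5e_V = 0, so e_V = 47.6 − 0.2e_R.
Likewise for Rios: e_R = 116.5 − 0.5e_V.
Solving the two reaction functions simultaneously: (1 − (−0.2)(−0.5))e_V = 47.6 − 0.2·116.5, so 0.9e_V = 24.3 and e_V = 27.
Then e_R = 116.5 − 0.5·27 = 103.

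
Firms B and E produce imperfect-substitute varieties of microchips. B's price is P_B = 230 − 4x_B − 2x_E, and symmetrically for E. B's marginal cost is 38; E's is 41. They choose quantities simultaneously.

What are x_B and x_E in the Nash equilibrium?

Firm B's profit: π = x_B(230 − 4x_B − 2x_E) − 38x_B.
∂π/∂x_B = 192 − 8x_B − 2x_E = 0 ⇒ x_B = 24 − 0.25x_E.
Similarly x_E = 23.625 − 0.25x_B.
Solving the two reaction functions simultaneously: (1 − (−0.25)(−0.25))x_B = 24 − 0.25·23.625, so 0.9375x_B = 579/32 and x_B = 19.3.
Then x_E = 23.625 − 0.25·19.3 = 18.8.

19.3, 18.8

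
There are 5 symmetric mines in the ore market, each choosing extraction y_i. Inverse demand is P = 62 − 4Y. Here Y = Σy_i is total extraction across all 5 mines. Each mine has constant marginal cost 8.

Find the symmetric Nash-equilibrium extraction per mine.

A representative mine's profit is π_i = y_i(62 − 4Y) − 8y_i, with Y = y_i + Σ_{j≠i} y_j.
First-order condition: 54 − 8y_i − 4Σ_{j≠i} y_j = 0.
Imposing symmetry (y_j = y for all j) turns Σ_{j≠i} y_j into 4y, so 54 = 24y and y = 2.25.

2.25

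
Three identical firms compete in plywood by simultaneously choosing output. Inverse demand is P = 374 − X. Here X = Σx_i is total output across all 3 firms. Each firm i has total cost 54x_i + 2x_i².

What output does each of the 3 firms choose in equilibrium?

40

A representative firm's profit is π_i = x_i(374 − X) − 54x_i − 2x_i², with X = x_i + Σ_{j≠i} x_j.
First-order condition: 320 − 6x_i − Σ_{j≠i} x_j = 0.
With identical firms, set every x_j = x: then 320 − 6x − 2x = 0, i.e. x = 320/8 = 40.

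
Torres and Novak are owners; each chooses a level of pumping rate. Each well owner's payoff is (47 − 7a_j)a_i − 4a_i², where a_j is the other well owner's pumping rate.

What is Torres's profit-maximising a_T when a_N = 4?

Torres's payoff is (47 − 7a_N)a_T − 4a_T².
∂π/∂a_T = 47 − 7a_N − 8a_T = 0, so a_T = 5.875 − 0.875a_N.
At a_N = 4: a_T = 5.875 − 0.875·4 = 2.375.

2.375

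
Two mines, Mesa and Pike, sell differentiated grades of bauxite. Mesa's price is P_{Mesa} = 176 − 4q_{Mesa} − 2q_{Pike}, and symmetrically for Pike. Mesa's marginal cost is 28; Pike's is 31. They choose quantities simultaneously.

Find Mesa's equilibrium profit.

888.04

Mine Mesa's profit: π = q_{Mesa}(176 − 4q_{Mesa} − 2q_{Pike}) − 28q_{Mesa}.
∂π/∂q_{Mesa} = 148 − 8q_{Mesa} − 2q_{Pike} = 0 ⇒ q_{Mesa} = 18.5 − 0.25q_{Pike}.
Similarly q_{Pike} = 18.125 − 0.25q_{Mesa}.
Solving the two reaction functions simultaneously: (1 − (−0.25)(−0.25))q_{Mesa} = 18.5 − 0.25·18.125, so 0.9375q_{Mesa} = 447/32 and q_{Mesa} = 14.9.
Then q_{Pike} = 18.125 − 0.25·14.9 = 14.4.
P_{Mesa} = 176 − 4·14.9 − 2·14.4 = 87.6.
Profit = (87.6 − 28)·14.9 = 888.04.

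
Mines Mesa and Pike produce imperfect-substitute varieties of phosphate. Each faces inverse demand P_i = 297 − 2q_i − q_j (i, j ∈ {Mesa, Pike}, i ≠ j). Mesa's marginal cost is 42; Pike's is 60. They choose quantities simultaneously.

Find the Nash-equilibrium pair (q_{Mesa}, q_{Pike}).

52.2, 46.2

Mine Mesa's profit: π = q_{Mesa}(297 − 2q_{Mesa} − q_{Pike}) − 42q_{Mesa}.
∂π/∂q_{Mesa} = 255 − 4q_{Mesa} − q_{Pike} = 0 ⇒ q_{Mesa} = 63.75 − 0.25q_{Pike}.
Similarly q_{Pike} = 59.25 − 0.25q_{Mesa}.
Substituting the second reaction function into the first: q_{Mesa} = 63.75 − 0.25(59.25 − 0.25q_{Mesa}), which gives 0.9375q_{Mesa} = 48.9375 ⇒ q_{Mesa} = 52.2.
Then q_{Pike} = 59.25 − 0.25·52.2 = 46.2.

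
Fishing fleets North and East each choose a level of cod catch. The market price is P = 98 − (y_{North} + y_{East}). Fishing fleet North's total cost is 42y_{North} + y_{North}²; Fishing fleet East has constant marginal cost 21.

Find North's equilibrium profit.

Fishing fleet North's profit: π = y_{North}(98 − (y_{North} + y_{East})) − 42y_{North} − y_{North}².
∂π/∂y_{North} = 56 − 4y_{North} − y_{East} = 0, so y_{North} = 14 − 0.25y_{East}.
For East: ∂π/∂y_{East} = 77 − 2y_{East} − y_{North} = 0 ⇒ y_{East} = 38.5 − 0.5y_{North}.
Plugging y_{East} into North's best response: y_{North} = 14 − 0.25(38.5 − 0.5y_{North}) ⇒ 0.875y_{North} = 4.375, so y_{North} = 5.
Then y_{East} = 38.5 − 0.5·5 = 36.
Price P = 98 − 41 = 57.
North's profit: (57 − 42)·5 − (5)² = 50.

50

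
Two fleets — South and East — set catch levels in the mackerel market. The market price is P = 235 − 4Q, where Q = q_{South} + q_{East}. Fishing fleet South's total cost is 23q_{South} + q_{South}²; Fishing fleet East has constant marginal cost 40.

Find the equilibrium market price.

Fishing fleet South's profit: π = q_{South}(235 − 4(q_{South} + q_{East})) − 23q_{South} − q_{South}².
∂π/∂q_{South} = 212 − 10q_{South} − 4q_{East} = 0, so q_{South} = 21.2 − 0.4q_{East}.
For East: ∂π/∂q_{East} = 195 − 8q_{East} − 4q_{South} = 0 ⇒ q_{East} = 24.375 − 0.5q_{South}.
Substituting the second reaction function into the first: q_{South} = 21.2 − 0.4(24.375 − 0.5q_{South}), which gives 0.8q_{South} = 11.45 ⇒ q_{South} = 14.3125.
Then q_{East} = 24.375 − 0.5·14.3125 = 551/32.
Equilibrium price: P = 235 − 4·(1009/32) = 108.875.

108.875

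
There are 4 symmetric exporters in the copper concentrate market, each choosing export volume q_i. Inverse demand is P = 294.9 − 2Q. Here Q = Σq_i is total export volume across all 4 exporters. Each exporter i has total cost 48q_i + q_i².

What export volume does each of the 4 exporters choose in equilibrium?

20.575

A representative exporter's profit is π_i = q_i(294.9 − 2Q) − 48q_i − q_i², with Q = q_i + Σ_{j≠i} q_j.
First-order condition: 246.9 − 6q_i − 2Σ_{j≠i} q_j = 0.
In a symmetric equilibrium every exporter chooses the same q, so Σ_{j≠i} q_j = 3q. The condition becomes 246.9 − 12q = 0, giving q = 246.9/12 = 20.575.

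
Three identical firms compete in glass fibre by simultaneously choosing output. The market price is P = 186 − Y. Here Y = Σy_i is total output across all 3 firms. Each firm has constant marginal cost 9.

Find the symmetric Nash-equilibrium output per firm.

44.25

A representative firm's profit is π_i = y_i(186 − Y) − 9y_i, with Y = y_i + Σ_{j≠i} y_j.
First-order condition: 177 − 2y_i − Σ_{j≠i} y_j = 0.
In a symmetric equilibrium every firm chooses the same y, so Σ_{j≠i} y_j = 2y. The condition becomes 177 − 4y = 0, giving y = 177/4 = 44.25.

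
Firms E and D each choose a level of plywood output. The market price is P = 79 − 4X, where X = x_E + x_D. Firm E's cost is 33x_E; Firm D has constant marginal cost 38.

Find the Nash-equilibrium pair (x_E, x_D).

4.25, 3

Firm E's profit: π = x_E(79 − 4(x_E + x_D)) − 33x_E.
∂π/∂x_E = 46 − 8x_E − 4x_D = 0, so x_E = 5.75 − 0.5x_D.
By the same steps for D: x_D = 5.125 − 0.5x_E.
Substituting the second reaction function into the first: x_E = 5.75 − 0.5(5.125 − 0.5x_E), which gives 0.75x_E = 3.1875 ⇒ x_E = 4.25.
Then x_D = 5.125 − 0.5·4.25 = 3.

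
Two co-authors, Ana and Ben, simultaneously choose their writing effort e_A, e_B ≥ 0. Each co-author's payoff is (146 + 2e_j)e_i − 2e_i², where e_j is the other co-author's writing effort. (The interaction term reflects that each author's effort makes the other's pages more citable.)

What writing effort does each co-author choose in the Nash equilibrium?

Ana's payoff is (146 + 2e_B)e_A − 2e_A².
∂π/∂e_A = 146 + 2e_B − 4e_A = 0, so e_A = 36.5 + 0.5e_B.
The game is symmetric, so in equilibrium e_B = e_A: the reaction function gives 0.5e_A = 36.5, hence e_A = 73.

73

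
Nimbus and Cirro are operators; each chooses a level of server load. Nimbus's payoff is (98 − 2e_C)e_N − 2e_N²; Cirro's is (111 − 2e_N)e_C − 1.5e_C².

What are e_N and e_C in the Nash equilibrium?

9, 31

Expanding Nimbus's payoff: 98e_N − 2e_Ce_N − 2e_N².
∂π/∂e_N = 98 − 2e_C − 4e_N = 0, so e_N = 24.5 − 0.5e_C.
Likewise for Cirro: e_C = 37 − (2/3)e_N.
Solving the two reaction functions simultaneously: (1 − (−0.5)(−2/3))e_N = 24.5 − 0.5·37, so (2/3)e_N = 6 and e_N = 9.
Then e_C = 37 − (2/3)·9 = 31.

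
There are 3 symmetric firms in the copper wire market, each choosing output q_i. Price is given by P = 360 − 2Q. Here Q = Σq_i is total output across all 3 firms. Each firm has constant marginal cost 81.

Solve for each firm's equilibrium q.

34.875

A representative firm's profit is π_i = q_i(360 − 2Q) − 81q_i, with Q = q_i + Σ_{j≠i} q_j.
First-order condition: 279 − 4q_i − 2Σ_{j≠i} q_j = 0.
In a symmetric equilibrium every firm chooses the same q, so Σ_{j≠i} q_j = 2q. The condition becomes 279 − 8q = 0, giving q = 279/8 = 34.875.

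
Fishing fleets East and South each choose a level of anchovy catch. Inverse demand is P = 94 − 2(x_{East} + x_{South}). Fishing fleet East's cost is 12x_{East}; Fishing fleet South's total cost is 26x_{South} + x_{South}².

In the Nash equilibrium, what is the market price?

47.6

Fishing fleet East's profit: π = x_{East}(94 − 2(x_{East} + x_{South})) − 12x_{East}.
∂π/∂x_{East} = 82 − 4x_{East} − 2x_{South} = 0, so x_{East} = 20.5 − 0.5x_{South}.
For South: ∂π/∂x_{South} = 68 − 6x_{South} − 2x_{East} = 0 ⇒ x_{South} = 34/3 − (1/3)x_{East}.
Substituting the second reaction function into the first: x_{East} = 20.5 − 0.5(34/3 − (1/3)x_{East}), which gives (5/6)x_{East} = 89/6 ⇒ x_{East} = 17.8.
Then x_{South} = 34/3 − (1/3)·17.8 = 5.4.
Equilibrium price: P = 94 − 2·23.2 = 47.6.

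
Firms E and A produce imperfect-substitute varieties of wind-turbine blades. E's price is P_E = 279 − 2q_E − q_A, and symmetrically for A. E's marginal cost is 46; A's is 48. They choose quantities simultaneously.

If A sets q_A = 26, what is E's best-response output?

Firm E's profit: π = q_E(279 − 2q_E − q_A) − 46q_E.
∂π/∂q_E = 233 − 4q_E − q_A = 0 ⇒ q_E = 58.25 − 0.25q_A.
At q_A = 26: q_E = 58.25 − 0.25·26 = 51.75.

51.75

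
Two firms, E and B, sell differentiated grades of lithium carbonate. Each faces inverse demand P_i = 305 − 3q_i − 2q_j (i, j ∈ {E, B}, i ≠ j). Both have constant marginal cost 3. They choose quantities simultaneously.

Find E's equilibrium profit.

Firm E's profit: π = q_E(305 − 3q_E − 2q_B) − 3q_E.
∂π/∂q_E = 302 − 6q_E − 2q_B = 0 ⇒ q_E = 151/3 − (1/3)q_B.
Setting q_E = q_B in the reaction function: q_E = 151/3 − (1/3)q_E, so q_E = (151/3) / (4/3) = 37.75.
P_E = 305 − 3·37.75 − 2·37.75 = 116.25.
Profit = (116.25 − 3)·37.75 = 4275.1875.

4275.1875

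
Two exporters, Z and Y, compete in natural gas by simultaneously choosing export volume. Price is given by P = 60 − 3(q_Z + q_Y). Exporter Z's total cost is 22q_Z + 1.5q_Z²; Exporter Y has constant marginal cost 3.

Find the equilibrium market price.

Exporter Z's profit: π = q_Z(60 − 3(q_Z + q_Y)) − 22q_Z − 1.5q_Z².
∂π/∂q_Z = 38 − 9q_Z − 3q_Y = 0, so q_Z = 38/9 − (1/3)q_Y.
For Y: ∂π/∂q_Y = 57 − 6q_Y − 3q_Z = 0 ⇒ q_Y = 9.5 − 0.5q_Z.
Plugging q_Y into Z's best response: q_Z = 38/9 − (1/3)(9.5 − 0.5q_Z) ⇒ (5/6)q_Z = 19/18, so q_Z = 19/15.
Then q_Y = 9.5 − 0.5·(19/15) = 133/15.
Equilibrium price: P = 60 − 3·(152/15) = 29.6.

29.6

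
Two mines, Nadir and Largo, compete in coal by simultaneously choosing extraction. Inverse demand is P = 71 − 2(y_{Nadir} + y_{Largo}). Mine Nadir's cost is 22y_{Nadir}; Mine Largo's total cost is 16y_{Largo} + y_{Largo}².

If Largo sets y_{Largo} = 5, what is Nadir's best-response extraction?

Mine Nadir's profit: π = y_{Nadir}(71 − 2(y_{Nadir} + y_{Largo})) − 22y_{Nadir}.
∂π/∂y_{Nadir} = 49 − 4y_{Nadir} − 2y_{Largo} = 0, so y_{Nadir} = 12.25 − 0.5y_{Largo}.
At y_{Largo} = 5: y_{Nadir} = 12.25 − 0.5·5 = 9.75.

9.75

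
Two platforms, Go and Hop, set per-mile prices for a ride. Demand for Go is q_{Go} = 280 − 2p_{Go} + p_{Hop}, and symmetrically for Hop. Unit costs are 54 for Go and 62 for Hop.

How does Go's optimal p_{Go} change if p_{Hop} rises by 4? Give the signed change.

Go's profit: π = (p_{Go} − 54)(280 − 2p_{Go} + p_{Hop}).
∂π/∂p_{Go} = 388 − 4p_{Go} + p_{Hop} = 0 ⇒ p_{Go} = 97 + 0.25p_{Hop}.
The reaction-function slope is 0.25, so a 4-unit rise in p_{Hop} moves p_{Go} by 0.25 × 4 = 1. Go's best response rises — the actions are strategic complements.

1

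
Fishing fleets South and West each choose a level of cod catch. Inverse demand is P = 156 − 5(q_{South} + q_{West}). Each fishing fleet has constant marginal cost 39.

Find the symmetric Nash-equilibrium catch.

Fishing fleet South's profit: π = q_{South}(156 − 5(q_{South} + q_{West})) − 39q_{South}.
∂π/∂q_{South} = 117 − 10q_{South} − 5q_{West} = 0, so q_{South} = 11.7 − 0.5q_{West}.
The game is symmetric, so in equilibrium q_{West} = q_{South}: the reaction function gives 1.5q_{South} = 11.7, hence q_{South} = 7.8.

7.8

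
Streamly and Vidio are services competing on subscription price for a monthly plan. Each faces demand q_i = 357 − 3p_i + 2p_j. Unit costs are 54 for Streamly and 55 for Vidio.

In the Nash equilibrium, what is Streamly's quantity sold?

227.8125

Streamly's profit: π = (p_{Streamly} − 54)(357 − 3p_{Streamly} + 2p_{Vidio}).
∂π/∂p_{Streamly} = 519 − 6p_{Streamly} + 2p_{Vidio} = 0 ⇒ p_{Streamly} = 86.5 + (1/3)p_{Vidio}.
Similarly p_{Vidio} = 87 + (1/3)p_{Streamly}.
Solving the two reaction functions simultaneously: (1 − (1/3)(1/3))p_{Streamly} = 86.5 + (1/3)·87, so (8/9)p_{Streamly} = 115.5 and p_{Streamly} = 129.9375.
Then p_{Vidio} = 87 + (1/3)·129.9375 = 130.3125.
q_{Streamly} = 357 − 3·129.9375 + 2·130.3125 = 227.8125.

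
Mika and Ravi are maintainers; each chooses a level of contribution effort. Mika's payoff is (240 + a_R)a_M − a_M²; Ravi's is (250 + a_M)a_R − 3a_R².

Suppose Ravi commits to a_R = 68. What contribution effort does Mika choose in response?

154

Expanding Mika's payoff: 240a_M + a_Ra_M − a_M².
∂π/∂a_M = 240 + a_R − 2a_M = 0, so a_M = 120 + 0.5a_R.
At a_R = 68: a_M = 120 + 0.5·68 = 154.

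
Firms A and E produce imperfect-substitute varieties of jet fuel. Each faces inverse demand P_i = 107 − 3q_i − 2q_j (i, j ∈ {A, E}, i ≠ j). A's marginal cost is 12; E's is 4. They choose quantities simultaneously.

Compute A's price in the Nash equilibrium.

46.125

Firm A's profit: π = q_A(107 − 3q_A − 2q_E) − 12q_A.
∂π/∂q_A = 95 − 6q_A − 2q_E = 0 ⇒ q_A = 95/6 − (1/3)q_E.
Similarly q_E = 103/6 − (1/3)q_A.
Solving the two reaction functions simultaneously: (1 − (−1/3)(−1/3))q_A = 95/6 − (1/3)·(103/6), so (8/9)q_A = 91/9 and q_A = 11.375.
Then q_E = 103/6 − (1/3)·11.375 = 13.375.
P_A = 107 − 3·11.375 − 2·13.375 = 46.125.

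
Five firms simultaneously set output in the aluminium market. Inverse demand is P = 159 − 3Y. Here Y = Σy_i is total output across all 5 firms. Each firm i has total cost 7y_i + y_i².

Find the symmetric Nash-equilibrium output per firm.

A representative firm's profit is π_i = y_i(159 − 3Y) − 7y_i − y_i², with Y = y_i + Σ_{j≠i} y_j.
First-order condition: 152 − 8y_i − 3Σ_{j≠i} y_j = 0.
With identical firms, set every y_j = y: then 152 − 8y − 12y = 0, i.e. y = 152/20 = 7.6.

7.6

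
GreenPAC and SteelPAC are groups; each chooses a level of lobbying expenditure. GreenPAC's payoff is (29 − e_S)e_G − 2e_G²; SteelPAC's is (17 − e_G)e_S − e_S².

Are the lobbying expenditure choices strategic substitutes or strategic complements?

strategic substitutes

Expanding GreenPAC's payoff: 29e_G − e_Se_G − 2e_G².
∂π/∂e_G = 29 − e_S − 4e_G = 0, so e_G = 7.25 − 0.25e_S.
The best-response slope de_G/de_S = −0.25 < 0: the reaction function is downward-sloping, so the choices are strategic substitutes.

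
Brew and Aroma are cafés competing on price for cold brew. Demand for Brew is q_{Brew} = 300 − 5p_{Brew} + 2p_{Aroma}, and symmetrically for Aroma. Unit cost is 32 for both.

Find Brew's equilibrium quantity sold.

Brew's profit: π = (p_{Brew} − 32)(300 − 5p_{Brew} + 2p_{Aroma}).
∂π/∂p_{Brew} = 460 − 10p_{Brew} + 2p_{Aroma} = 0 ⇒ p_{Brew} = 46 + 0.2p_{Aroma}.
The game is symmetric, so in equilibrium p_{Aroma} = p_{Brew}: the reaction function gives 0.8p_{Brew} = 46, hence p_{Brew} = 57.5.
q_{Brew} = 300 − 5·57.5 + 2·57.5 = 127.5.

127.5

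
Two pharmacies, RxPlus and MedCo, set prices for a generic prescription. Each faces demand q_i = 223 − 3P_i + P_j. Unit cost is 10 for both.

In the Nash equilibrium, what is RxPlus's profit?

4945.08

RxPlus's profit: π = (P_{RxPlus} − 10)(223 − 3P_{RxPlus} + P_{MedCo}).
∂π/∂P_{RxPlus} = 253 − 6P_{RxPlus} + P_{MedCo} = 0 ⇒ P_{RxPlus} = 253/6 + (1/6)P_{MedCo}.
The game is symmetric, so in equilibrium P_{MedCo} = P_{RxPlus}: the reaction function gives (5/6)P_{RxPlus} = 253/6, hence P_{RxPlus} = 50.6.
q_{RxPlus} = 223 − 3·50.6 + 50.6 = 121.8.
Profit = (50.6 − 10)·121.8 = 4945.08.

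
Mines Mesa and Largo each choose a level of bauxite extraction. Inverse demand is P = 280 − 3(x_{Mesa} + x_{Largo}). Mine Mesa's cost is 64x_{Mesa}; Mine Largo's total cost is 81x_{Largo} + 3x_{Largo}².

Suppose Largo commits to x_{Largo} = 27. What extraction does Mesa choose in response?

22.5

Mine Mesa's profit: π = x_{Mesa}(280 − 3(x_{Mesa} + x_{Largo})) − 64x_{Mesa}.
∂π/∂x_{Mesa} = 216 − 6x_{Mesa} − 3x_{Largo} = 0, so x_{Mesa} = 36 − 0.5x_{Largo}.
At x_{Largo} = 27: x_{Mesa} = 36 − 0.5·27 = 22.5.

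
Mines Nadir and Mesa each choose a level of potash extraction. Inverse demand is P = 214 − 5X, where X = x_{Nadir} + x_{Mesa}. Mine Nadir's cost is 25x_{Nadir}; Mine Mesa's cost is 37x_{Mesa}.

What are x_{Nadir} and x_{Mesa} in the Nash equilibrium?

13.4, 11

Mine Nadir's profit: π = x_{Nadir}(214 − 5(x_{Nadir} + x_{Mesa})) − 25x_{Nadir}.
∂π/∂x_{Nadir} = 189 − 10x_{Nadir} − 5x_{Mesa} = 0, so x_{Nadir} = 18.9 − 0.5x_{Mesa}.
By the same steps for Mesa: x_{Mesa} = 17.7 − 0.5x_{Nadir}.
Substituting the second reaction function into the first: x_{Nadir} = 18.9 − 0.5(17.7 − 0.5x_{Nadir}), which gives 0.75x_{Nadir} = 10.05 ⇒ x_{Nadir} = 13.4.
Then x_{Mesa} = 17.7 − 0.5·13.4 = 11.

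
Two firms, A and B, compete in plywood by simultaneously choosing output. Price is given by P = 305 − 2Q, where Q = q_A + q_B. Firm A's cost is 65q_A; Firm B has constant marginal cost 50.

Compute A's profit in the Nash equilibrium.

Firm A's profit: π = q_A(305 − 2(q_A + q_B)) − 65q_A.
∂π/∂q_A = 240 − 4q_A − 2q_B = 0, so q_A = 60 − 0.5q_B.
By the same steps for B: q_B = 63.75 − 0.5q_A.
Substituting the second reaction function into the first: q_A = 60 − 0.5(63.75 − 0.5q_A), which gives 0.75q_A = 28.125 ⇒ q_A = 37.5.
Then q_B = 63.75 − 0.5·37.5 = 45.
Price P = 305 − 2·82.5 = 140.
A's profit: (140 − 65)·37.5 = 2812.5.

2812.5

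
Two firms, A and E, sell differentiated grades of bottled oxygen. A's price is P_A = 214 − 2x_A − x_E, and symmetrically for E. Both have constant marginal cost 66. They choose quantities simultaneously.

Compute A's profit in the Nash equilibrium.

Firm A's profit: π = x_A(214 − 2x_A − x_E) − 66x_A.
∂π/∂x_A = 148 − 4x_A − x_E = 0 ⇒ x_A = 37 − 0.25x_E.
By symmetry x_E = x_A; substituting into the reaction function, 1.25x_A = 37 and x_A = 29.6.
P_A = 214 − 2·29.6 − 29.6 = 125.2.
Profit = (125.2 − 66)·29.6 = 1752.32.

1752.32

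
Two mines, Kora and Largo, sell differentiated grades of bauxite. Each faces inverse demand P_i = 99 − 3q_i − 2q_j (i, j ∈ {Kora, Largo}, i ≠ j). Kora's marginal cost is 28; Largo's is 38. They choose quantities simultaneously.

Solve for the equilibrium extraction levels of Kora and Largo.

9.5, 7

Mine Kora's profit: π = q_{Kora}(99 − 3q_{Kora} − 2q_{Largo}) − 28q_{Kora}.
∂π/∂q_{Kora} = 71 − 6q_{Kora} − 2q_{Largo} = 0 ⇒ q_{Kora} = 71/6 − (1/3)q_{Largo}.
Similarly q_{Largo} = 61/6 − (1/3)q_{Kora}.
Plugging q_{Largo} into Kora's best response: q_{Kora} = 71/6 − (1/3)(61/6 − (1/3)q_{Kora}) ⇒ (8/9)q_{Kora} = 76/9, so q_{Kora} = 9.5.
Then q_{Largo} = 61/6 − (1/3)·9.5 = 7.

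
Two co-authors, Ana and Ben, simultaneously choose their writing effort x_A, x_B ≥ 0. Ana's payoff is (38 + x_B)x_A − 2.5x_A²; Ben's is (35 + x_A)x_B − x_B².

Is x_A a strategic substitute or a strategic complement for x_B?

strategic complements

Expanding Ana's payoff: 38x_A + x_Bx_A − 2.5x_A².
∂π/∂x_A = 38 + x_B − 5x_A = 0, so x_A = 7.6 + 0.2x_B.
The best-response slope dx_A/dx_B = 0.2 > 0: the reaction function is upward-sloping, so the choices are strategic complements.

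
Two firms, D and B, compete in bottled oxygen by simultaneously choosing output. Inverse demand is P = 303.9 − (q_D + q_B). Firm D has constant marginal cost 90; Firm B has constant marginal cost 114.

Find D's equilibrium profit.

Firm D's profit: π = q_D(303.9 − (q_D + q_B)) − 90q_D.
∂π/∂q_D = 213.9 − 2q_D − q_B = 0, so q_D = 106.95 − 0.5q_B.
By the same steps for B: q_B = 94.95 − 0.5q_D.
Substituting the second reaction function into the first: q_D = 106.95 − 0.5(94.95 − 0.5q_D), which gives 0.75q_D = 59.475 ⇒ q_D = 79.3.
Then q_B = 94.95 − 0.5·79.3 = 55.3.
Price P = 303.9 − 134.6 = 169.3.
D's profit: (169.3 − 90)·79.3 = 6288.49.

6288.49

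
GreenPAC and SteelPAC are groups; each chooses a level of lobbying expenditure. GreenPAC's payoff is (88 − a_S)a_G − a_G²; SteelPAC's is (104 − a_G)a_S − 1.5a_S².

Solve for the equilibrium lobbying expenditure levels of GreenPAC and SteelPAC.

Expanding GreenPAC's payoff: 88a_G − a_Sa_G − a_G².
∂π/∂a_G = 88 − a_S − 2a_G = 0, so a_G = 44 − 0.5a_S.
Likewise for SteelPAC: a_S = 104/3 − (1/3)a_G.
Plugging a_S into GreenPAC's best response: a_G = 44 − 0.5(104/3 − (1/3)a_G) ⇒ (5/6)a_G = 80/3, so a_G = 32.
Then a_S = 104/3 − (1/3)·32 = 24.

32, 24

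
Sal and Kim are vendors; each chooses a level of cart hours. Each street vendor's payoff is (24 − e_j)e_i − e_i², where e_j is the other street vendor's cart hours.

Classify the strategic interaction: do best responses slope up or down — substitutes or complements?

strategic substitutes

Sal's payoff is (24 − e_K)e_S − e_S².
∂π/∂e_S = 24 − e_K − 2e_S = 0, so e_S = 12 − 0.5e_K.
The best-response slope de_S/de_K = −0.5 < 0: the reaction function is downward-sloping, so the choices are strategic substitutes.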